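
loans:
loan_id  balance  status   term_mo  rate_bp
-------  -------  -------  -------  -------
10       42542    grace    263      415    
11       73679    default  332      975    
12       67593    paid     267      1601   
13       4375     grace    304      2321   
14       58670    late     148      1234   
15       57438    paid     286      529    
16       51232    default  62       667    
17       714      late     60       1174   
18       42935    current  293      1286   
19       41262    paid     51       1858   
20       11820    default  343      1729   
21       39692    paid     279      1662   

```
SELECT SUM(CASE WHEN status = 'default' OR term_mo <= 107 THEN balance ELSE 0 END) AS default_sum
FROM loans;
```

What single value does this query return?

178707

loan_id=10: ✗
loan_id=11: ✓ → 73679
loan_id=12: ✗
loan_id=13: ✗
loan_id=14: ✗
loan_id=15: ✗
loan_id=16: ✓ → 51232
loan_id=17: ✓ → 714
loan_id=18: ✗
loan_id=19: ✓ → 41262
loan_id=20: ✓ → 11820
loan_id=21: ✗
default_sum = 73679 + 51232 + 714 + 41262 + 11820 = 178707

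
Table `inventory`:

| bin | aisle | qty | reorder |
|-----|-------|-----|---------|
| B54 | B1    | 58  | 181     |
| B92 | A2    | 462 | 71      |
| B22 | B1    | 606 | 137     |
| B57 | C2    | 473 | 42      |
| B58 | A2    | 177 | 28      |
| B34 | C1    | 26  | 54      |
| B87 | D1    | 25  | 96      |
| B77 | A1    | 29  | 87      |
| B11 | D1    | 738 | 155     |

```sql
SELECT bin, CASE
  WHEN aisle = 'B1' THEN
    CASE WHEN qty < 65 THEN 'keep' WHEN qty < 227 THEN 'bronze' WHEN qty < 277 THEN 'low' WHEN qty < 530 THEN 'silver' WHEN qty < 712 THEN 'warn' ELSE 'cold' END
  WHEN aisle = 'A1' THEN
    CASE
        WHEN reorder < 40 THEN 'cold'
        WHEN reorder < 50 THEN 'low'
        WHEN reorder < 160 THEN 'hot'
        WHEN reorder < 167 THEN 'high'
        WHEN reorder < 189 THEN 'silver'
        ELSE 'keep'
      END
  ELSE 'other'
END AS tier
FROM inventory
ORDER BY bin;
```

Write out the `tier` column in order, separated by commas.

other, warn, other, keep, other, other, hot, other, other

bin=B11: aisle='D1' → outer ELSE → other
bin=B22: aisle='B1' → inner[qty < 712] → warn
bin=B34: aisle='C1' → outer ELSE → other
bin=B54: aisle='B1' → inner[qty < 65] → keep
bin=B57: aisle='C2' → outer ELSE → other
bin=B58: aisle='A2' → outer ELSE → other
bin=B77: aisle='A1' → inner[reorder < 160] → hot
bin=B87: aisle='D1' → outer ELSE → other
bin=B92: aisle='A2' → outer ELSE → other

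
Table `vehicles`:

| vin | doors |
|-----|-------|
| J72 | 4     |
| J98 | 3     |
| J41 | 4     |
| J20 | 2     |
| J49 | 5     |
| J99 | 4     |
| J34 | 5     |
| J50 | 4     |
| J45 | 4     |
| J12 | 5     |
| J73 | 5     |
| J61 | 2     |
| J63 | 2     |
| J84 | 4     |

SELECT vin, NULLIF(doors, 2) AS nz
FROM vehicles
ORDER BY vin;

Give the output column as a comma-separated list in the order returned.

5, NULL, 5, 4, 4, 5, 4, NULL, NULL, 4, 5, 4, 3, 4

vin=J12: doors=5 vs 2: differ → 5
vin=J20: doors=2 vs 2: equal → NULL
vin=J34: doors=5 vs 2: differ → 5
vin=J41: doors=4 vs 2: differ → 4
vin=J45: doors=4 vs 2: differ → 4
vin=J49: doors=5 vs 2: differ → 5
vin=J50: doors=4 vs 2: differ → 4
vin=J61: doors=2 vs 2: equal → NULL
vin=J63: doors=2 vs 2: equal → NULL
vin=J72: doors=4 vs 2: differ → 4
vin=J73: doors=5 vs 2: differ → 5
vin=J84: doors=4 vs 2: differ → 4
vin=J98: doors=3 vs 2: differ → 3
vin=J99: doors=4 vs 2: differ → 4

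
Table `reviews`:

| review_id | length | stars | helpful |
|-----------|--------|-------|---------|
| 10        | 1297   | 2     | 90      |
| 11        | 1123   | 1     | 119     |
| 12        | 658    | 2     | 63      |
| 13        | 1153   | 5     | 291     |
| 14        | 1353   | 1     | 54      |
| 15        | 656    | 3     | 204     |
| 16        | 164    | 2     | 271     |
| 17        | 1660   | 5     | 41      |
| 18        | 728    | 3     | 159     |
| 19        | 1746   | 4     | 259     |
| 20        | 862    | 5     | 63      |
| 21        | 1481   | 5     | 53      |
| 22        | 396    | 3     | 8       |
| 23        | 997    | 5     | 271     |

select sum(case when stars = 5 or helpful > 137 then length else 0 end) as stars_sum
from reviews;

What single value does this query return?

review_id=10: ✗
review_id=11: ✗
review_id=12: ✗
review_id=13: ✓ → 1153
review_id=14: ✗
review_id=15: ✓ → 656
review_id=16: ✓ → 164
review_id=17: ✓ → 1660
review_id=18: ✓ → 728
review_id=19: ✓ → 1746
review_id=20: ✓ → 862
review_id=21: ✓ → 1481
review_id=22: ✗
review_id=23: ✓ → 997
stars_sum = 1153 + 656 + 164 + 1660 + 728 + 1746 + 862 + 1481 + 997 = 9447

9447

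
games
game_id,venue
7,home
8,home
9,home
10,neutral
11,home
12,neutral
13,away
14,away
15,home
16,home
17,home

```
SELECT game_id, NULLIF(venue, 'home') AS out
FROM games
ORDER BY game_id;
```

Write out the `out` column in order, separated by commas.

game_id=7: venue=home vs home: equal → NULL
game_id=8: venue=home vs home: equal → NULL
game_id=9: venue=home vs home: equal → NULL
game_id=10: venue=neutral vs home: differ → neutral
game_id=11: venue=home vs home: equal → NULL
game_id=12: venue=neutral vs home: differ → neutral
game_id=13: venue=away vs home: differ → away
game_id=14: venue=away vs home: differ → away
game_id=15: venue=home vs home: equal → NULL
game_id=16: venue=home vs home: equal → NULL
game_id=17: venue=home vs home: equal → NULL

NULL, NULL, NULL, neutral, NULL, neutral, away, away, NULL, NULL, NULL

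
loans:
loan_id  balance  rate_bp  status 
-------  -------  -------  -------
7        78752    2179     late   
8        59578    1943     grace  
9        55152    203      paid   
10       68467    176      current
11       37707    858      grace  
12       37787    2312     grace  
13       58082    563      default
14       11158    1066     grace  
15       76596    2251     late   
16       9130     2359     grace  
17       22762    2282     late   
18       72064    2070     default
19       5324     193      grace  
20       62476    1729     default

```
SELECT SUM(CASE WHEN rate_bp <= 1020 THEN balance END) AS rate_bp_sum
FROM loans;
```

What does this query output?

loan_id=7: ✗
loan_id=8: ✗
loan_id=9: ✓ → 55152
loan_id=10: ✓ → 68467
loan_id=11: ✓ → 37707
loan_id=12: ✗
loan_id=13: ✓ → 58082
loan_id=14: ✗
loan_id=15: ✗
loan_id=16: ✗
loan_id=17: ✗
loan_id=18: ✗
loan_id=19: ✓ → 5324
loan_id=20: ✗
rate_bp_sum = 55152 + 68467 + 37707 + 58082 + 5324 = 224732

224732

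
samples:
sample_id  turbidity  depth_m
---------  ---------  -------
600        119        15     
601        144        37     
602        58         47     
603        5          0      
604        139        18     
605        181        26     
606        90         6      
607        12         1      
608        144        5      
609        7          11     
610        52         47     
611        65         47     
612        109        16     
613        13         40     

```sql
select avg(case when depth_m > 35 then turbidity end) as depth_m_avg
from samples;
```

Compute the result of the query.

66.4

sample_id=600: ✗
sample_id=601: ✓ → 144
sample_id=602: ✓ → 58
sample_id=603: ✗
sample_id=604: ✗
sample_id=605: ✗
sample_id=606: ✗
sample_id=607: ✗
sample_id=608: ✗
sample_id=609: ✗
sample_id=610: ✓ → 52
sample_id=611: ✓ → 65
sample_id=612: ✗
sample_id=613: ✓ → 13
depth_m_avg = (144 + 58 + 52 + 65 + 13) / 5 = 66.4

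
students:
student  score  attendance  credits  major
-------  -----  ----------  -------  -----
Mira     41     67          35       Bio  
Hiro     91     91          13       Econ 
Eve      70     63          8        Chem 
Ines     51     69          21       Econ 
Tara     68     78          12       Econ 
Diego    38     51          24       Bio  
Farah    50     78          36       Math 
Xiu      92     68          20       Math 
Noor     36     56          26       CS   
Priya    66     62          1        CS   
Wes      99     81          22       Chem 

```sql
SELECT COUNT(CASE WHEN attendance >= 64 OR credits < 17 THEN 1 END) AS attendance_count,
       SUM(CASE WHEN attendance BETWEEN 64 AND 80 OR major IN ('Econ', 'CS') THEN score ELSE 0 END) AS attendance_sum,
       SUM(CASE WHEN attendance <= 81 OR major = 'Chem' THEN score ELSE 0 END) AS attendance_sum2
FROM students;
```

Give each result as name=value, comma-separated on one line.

[attendance_count: attendance >= 64 OR credits < 17]
student=Mira: ✓ → 1
student=Hiro: ✓ → 1
student=Eve: ✓ → 1
student=Ines: ✓ → 1
student=Tara: ✓ → 1
student=Diego: ✗
student=Farah: ✓ → 1
student=Xiu: ✓ → 1
student=Noor: ✗
student=Priya: ✓ → 1
student=Wes: ✓ → 1
attendance_count = COUNT(1, 1, 1, 1, 1, 1, 1, 1, 1) = 9
—
[attendance_sum: attendance BETWEEN 64 AND 80 OR major IN ('Econ', 'CS')]
student=Mira: ✓ → 41
student=Hiro: ✓ → 91
student=Eve: ✗
student=Ines: ✓ → 51
student=Tara: ✓ → 68
student=Diego: ✗
student=Farah: ✓ → 50
student=Xiu: ✓ → 92
student=Noor: ✓ → 36
student=Priya: ✓ → 66
student=Wes: ✗
attendance_sum = 41 + 91 + 51 + 68 + 50 + 92 + 36 + 66 = 495
—
[attendance_sum2: attendance <= 81 OR major = 'Chem']
student=Mira: ✓ → 41
student=Hiro: ✗
student=Eve: ✓ → 70
student=Ines: ✓ → 51
student=Tara: ✓ → 68
student=Diego: ✓ → 38
student=Farah: ✓ → 50
student=Xiu: ✓ → 92
student=Noor: ✓ → 36
student=Priya: ✓ → 66
student=Wes: ✓ → 99
attendance_sum2 = 41 + 70 + 51 + 68 + 38 + 50 + 92 + 36 + 66 + 99 = 611

attendance_count=9, attendance_sum=495, attendance_sum2=611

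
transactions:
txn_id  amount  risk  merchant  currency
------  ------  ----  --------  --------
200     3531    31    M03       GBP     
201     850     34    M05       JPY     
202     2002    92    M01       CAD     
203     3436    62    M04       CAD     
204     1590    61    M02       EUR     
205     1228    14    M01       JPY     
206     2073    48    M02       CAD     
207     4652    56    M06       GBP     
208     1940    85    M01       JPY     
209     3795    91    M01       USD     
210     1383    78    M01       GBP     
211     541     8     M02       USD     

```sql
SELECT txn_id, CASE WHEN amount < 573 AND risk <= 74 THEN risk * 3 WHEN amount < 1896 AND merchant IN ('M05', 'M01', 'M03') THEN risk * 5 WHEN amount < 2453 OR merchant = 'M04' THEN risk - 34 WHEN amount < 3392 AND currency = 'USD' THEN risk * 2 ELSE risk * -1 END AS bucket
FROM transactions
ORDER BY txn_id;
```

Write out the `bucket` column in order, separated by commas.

txn_id=200: ELSE → -31
txn_id=201: amount < 1896 AND merchant IN ('M05', 'M01', 'M03') → 170
txn_id=202: amount < 2453 OR merchant = 'M04' → 58
txn_id=203: amount < 2453 OR merchant = 'M04' → 28
txn_id=204: amount < 2453 OR merchant = 'M04' → 27
txn_id=205: amount < 1896 AND merchant IN ('M05', 'M01', 'M03') → 70
txn_id=206: amount < 2453 OR merchant = 'M04' → 14
txn_id=207: ELSE → -56
txn_id=208: amount < 2453 OR merchant = 'M04' → 51
txn_id=209: ELSE → -91
txn_id=210: amount < 1896 AND merchant IN ('M05', 'M01', 'M03') → 390
txn_id=211: amount < 573 AND risk <= 74 → 24

-31, 170, 58, 28, 27, 70, 14, -56, 51, -91, 390, 24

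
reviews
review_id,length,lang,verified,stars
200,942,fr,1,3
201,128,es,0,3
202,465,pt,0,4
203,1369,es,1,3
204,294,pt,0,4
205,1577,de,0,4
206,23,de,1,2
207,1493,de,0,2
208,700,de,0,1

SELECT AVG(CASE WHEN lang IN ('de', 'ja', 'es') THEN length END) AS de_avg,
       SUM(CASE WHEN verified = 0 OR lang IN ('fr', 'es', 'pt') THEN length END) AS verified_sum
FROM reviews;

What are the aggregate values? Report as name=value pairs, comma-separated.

de_avg=881.6666666667, verified_sum=6968

[de_avg: lang IN ('de', 'ja', 'es')]
review_id=200: ✗
review_id=201: ✓ → 128
review_id=202: ✗
review_id=203: ✓ → 1369
review_id=204: ✗
review_id=205: ✓ → 1577
review_id=206: ✓ → 23
review_id=207: ✓ → 1493
review_id=208: ✓ → 700
de_avg = (128 + 1369 + 1577 + 23 + 1493 + 700) / 6 = 881.6666666667
—
[verified_sum: verified = 0 OR lang IN ('fr', 'es', 'pt')]
review_id=200: ✓ → 942
review_id=201: ✓ → 128
review_id=202: ✓ → 465
review_id=203: ✓ → 1369
review_id=204: ✓ → 294
review_id=205: ✓ → 1577
review_id=206: ✗
review_id=207: ✓ → 1493
review_id=208: ✓ → 700
verified_sum = 942 + 128 + 465 + 1369 + 294 + 1577 + 1493 + 700 = 6968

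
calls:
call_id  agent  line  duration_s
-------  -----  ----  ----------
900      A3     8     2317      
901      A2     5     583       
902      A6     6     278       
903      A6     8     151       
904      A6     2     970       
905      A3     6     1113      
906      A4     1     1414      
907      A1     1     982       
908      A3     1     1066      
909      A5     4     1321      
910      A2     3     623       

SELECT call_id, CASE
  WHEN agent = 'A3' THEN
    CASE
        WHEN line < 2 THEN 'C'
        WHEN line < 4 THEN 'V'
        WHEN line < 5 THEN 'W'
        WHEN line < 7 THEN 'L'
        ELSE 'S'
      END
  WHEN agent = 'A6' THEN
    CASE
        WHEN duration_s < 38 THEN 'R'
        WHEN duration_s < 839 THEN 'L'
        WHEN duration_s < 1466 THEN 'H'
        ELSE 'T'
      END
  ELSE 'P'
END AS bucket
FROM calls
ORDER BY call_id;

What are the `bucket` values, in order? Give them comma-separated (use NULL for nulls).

S, P, L, L, H, L, P, P, C, P, P

call_id=900: agent='A3' → inner[ELSE] → S
call_id=901: agent='A2' → outer ELSE → P
call_id=902: agent='A6' → inner[duration_s < 839] → L
call_id=903: agent='A6' → inner[duration_s < 839] → L
call_id=904: agent='A6' → inner[duration_s < 1466] → H
call_id=905: agent='A3' → inner[line < 7] → L
call_id=906: agent='A4' → outer ELSE → P
call_id=907: agent='A1' → outer ELSE → P
call_id=908: agent='A3' → inner[line < 2] → C
call_id=909: agent='A5' → outer ELSE → P
call_id=910: agent='A2' → outer ELSE → P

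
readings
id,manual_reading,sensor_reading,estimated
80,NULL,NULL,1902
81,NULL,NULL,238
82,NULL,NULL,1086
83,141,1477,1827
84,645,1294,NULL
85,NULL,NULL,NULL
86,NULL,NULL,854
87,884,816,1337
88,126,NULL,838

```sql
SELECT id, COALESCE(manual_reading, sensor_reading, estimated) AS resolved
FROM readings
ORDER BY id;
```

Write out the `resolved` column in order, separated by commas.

id=80: manual_reading=NULL, sensor_reading=NULL, estimated=1902 → 1902
id=81: manual_reading=NULL, sensor_reading=NULL, estimated=238 → 238
id=82: manual_reading=NULL, sensor_reading=NULL, estimated=1086 → 1086
id=83: manual_reading=141 → 141
id=84: manual_reading=645 → 645
id=85: manual_reading=NULL, sensor_reading=NULL, estimated=NULL (all NULL) → NULL
id=86: manual_reading=NULL, sensor_reading=NULL, estimated=854 → 854
id=87: manual_reading=884 → 884
id=88: manual_reading=126 → 126

1902, 238, 1086, 141, 645, NULL, 854, 884, 126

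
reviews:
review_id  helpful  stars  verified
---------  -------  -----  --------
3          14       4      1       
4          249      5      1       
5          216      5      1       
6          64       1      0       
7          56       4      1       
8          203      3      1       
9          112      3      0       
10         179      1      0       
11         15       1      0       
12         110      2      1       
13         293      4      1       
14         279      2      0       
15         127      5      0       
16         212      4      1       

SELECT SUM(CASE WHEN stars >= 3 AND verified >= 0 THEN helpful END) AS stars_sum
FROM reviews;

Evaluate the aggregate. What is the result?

1482

review_id=3: ✓ → 14
review_id=4: ✓ → 249
review_id=5: ✓ → 216
review_id=6: ✗
review_id=7: ✓ → 56
review_id=8: ✓ → 203
review_id=9: ✓ → 112
review_id=10: ✗
review_id=11: ✗
review_id=12: ✗
review_id=13: ✓ → 293
review_id=14: ✗
review_id=15: ✓ → 127
review_id=16: ✓ → 212
stars_sum = 14 + 249 + 216 + 56 + 203 + 112 + 293 + 127 + 212 = 1482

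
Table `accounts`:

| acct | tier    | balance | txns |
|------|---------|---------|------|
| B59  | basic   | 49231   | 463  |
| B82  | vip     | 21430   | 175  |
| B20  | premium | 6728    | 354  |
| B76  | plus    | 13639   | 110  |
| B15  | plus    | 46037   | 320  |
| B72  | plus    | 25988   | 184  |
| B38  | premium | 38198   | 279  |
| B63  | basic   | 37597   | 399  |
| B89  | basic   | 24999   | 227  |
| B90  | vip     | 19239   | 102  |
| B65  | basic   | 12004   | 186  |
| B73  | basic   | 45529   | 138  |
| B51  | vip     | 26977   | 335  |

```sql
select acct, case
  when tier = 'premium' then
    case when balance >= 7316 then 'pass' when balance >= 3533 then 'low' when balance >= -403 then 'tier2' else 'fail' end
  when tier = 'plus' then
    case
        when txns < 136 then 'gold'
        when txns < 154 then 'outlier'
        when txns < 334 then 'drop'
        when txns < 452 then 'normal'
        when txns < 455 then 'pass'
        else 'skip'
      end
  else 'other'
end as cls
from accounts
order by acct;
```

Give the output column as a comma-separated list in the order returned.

acct=B15: tier='plus' → inner[txns < 334] → drop
acct=B20: tier='premium' → inner[balance >= 3533] → low
acct=B38: tier='premium' → inner[balance >= 7316] → pass
acct=B51: tier='vip' → outer ELSE → other
acct=B59: tier='basic' → outer ELSE → other
acct=B63: tier='basic' → outer ELSE → other
acct=B65: tier='basic' → outer ELSE → other
acct=B72: tier='plus' → inner[txns < 334] → drop
acct=B73: tier='basic' → outer ELSE → other
acct=B76: tier='plus' → inner[txns < 136] → gold
acct=B82: tier='vip' → outer ELSE → other
acct=B89: tier='basic' → outer ELSE → other
acct=B90: tier='vip' → outer ELSE → other

drop, low, pass, other, other, other, other, drop, other, gold, other, other, other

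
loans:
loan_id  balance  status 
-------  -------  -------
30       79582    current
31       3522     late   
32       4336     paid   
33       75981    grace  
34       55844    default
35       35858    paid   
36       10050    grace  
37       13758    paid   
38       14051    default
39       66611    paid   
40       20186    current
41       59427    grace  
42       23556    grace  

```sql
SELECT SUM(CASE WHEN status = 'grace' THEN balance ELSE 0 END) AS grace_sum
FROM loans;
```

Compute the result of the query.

loan_id=30: ✗
loan_id=31: ✗
loan_id=32: ✗
loan_id=33: ✓ → 75981
loan_id=34: ✗
loan_id=35: ✗
loan_id=36: ✓ → 10050
loan_id=37: ✗
loan_id=38: ✗
loan_id=39: ✗
loan_id=40: ✗
loan_id=41: ✓ → 59427
loan_id=42: ✓ → 23556
grace_sum = 75981 + 10050 + 59427 + 23556 = 169014

169014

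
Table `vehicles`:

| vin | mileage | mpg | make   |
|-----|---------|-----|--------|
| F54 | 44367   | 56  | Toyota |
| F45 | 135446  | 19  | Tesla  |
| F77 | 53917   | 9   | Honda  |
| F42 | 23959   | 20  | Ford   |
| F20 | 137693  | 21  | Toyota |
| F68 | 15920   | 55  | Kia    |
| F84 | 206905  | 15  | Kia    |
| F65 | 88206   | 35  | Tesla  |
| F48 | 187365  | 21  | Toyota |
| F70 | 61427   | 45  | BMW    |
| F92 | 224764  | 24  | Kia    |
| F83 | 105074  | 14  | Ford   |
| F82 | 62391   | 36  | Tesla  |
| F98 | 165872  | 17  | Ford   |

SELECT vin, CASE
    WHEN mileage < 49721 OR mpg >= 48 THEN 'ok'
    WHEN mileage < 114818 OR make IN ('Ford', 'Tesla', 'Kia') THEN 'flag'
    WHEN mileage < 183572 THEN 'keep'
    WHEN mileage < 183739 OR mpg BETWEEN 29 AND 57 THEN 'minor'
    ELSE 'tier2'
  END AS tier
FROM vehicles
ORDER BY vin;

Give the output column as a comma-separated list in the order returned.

vin=F20: mileage < 183572 → keep
vin=F42: mileage < 49721 OR mpg >= 48 → ok
vin=F45: mileage < 114818 OR make IN ('Ford', 'Tesla', 'Kia') → flag
vin=F48: ELSE → tier2
vin=F54: mileage < 49721 OR mpg >= 48 → ok
vin=F65: mileage < 114818 OR make IN ('Ford', 'Tesla', 'Kia') → flag
vin=F68: mileage < 49721 OR mpg >= 48 → ok
vin=F70: mileage < 114818 OR make IN ('Ford', 'Tesla', 'Kia') → flag
vin=F77: mileage < 114818 OR make IN ('Ford', 'Tesla', 'Kia') → flag
vin=F82: mileage < 114818 OR make IN ('Ford', 'Tesla', 'Kia') → flag
vin=F83: mileage < 114818 OR make IN ('Ford', 'Tesla', 'Kia') → flag
vin=F84: mileage < 114818 OR make IN ('Ford', 'Tesla', 'Kia') → flag
vin=F92: mileage < 114818 OR make IN ('Ford', 'Tesla', 'Kia') → flag
vin=F98: mileage < 114818 OR make IN ('Ford', 'Tesla', 'Kia') → flag

keep, ok, flag, tier2, ok, flag, ok, flag, flag, flag, flag, flag, flag, flag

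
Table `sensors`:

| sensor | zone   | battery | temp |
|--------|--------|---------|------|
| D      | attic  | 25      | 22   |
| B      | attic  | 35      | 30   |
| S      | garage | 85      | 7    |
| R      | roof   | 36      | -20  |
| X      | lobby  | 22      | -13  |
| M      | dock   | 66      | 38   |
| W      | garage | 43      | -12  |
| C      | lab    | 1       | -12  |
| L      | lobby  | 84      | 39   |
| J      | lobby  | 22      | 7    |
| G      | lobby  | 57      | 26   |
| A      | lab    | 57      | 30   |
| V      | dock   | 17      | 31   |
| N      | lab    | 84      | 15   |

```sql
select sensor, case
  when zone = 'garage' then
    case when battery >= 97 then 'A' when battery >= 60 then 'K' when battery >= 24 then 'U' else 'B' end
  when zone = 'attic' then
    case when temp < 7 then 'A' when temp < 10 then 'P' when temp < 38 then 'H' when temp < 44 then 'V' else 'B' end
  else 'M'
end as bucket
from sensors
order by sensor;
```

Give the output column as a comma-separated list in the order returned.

sensor=A: zone='lab' → outer ELSE → M
sensor=B: zone='attic' → inner[temp < 38] → H
sensor=C: zone='lab' → outer ELSE → M
sensor=D: zone='attic' → inner[temp < 38] → H
sensor=G: zone='lobby' → outer ELSE → M
sensor=J: zone='lobby' → outer ELSE → M
sensor=L: zone='lobby' → outer ELSE → M
sensor=M: zone='dock' → outer ELSE → M
sensor=N: zone='lab' → outer ELSE → M
sensor=R: zone='roof' → outer ELSE → M
sensor=S: zone='garage' → inner[battery >= 60] → K
sensor=V: zone='dock' → outer ELSE → M
sensor=W: zone='garage' → inner[battery >= 24] → U
sensor=X: zone='lobby' → outer ELSE → M

M, H, M, H, M, M, M, M, M, M, K, M, U, M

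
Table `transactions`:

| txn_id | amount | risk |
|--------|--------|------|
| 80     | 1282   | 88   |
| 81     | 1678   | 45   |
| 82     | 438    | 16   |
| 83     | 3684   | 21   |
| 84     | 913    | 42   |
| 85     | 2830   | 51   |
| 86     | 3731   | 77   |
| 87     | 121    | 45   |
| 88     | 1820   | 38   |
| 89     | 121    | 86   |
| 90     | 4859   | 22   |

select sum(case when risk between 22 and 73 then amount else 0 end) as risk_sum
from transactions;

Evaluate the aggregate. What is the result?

txn_id=80: ✗
txn_id=81: ✓ → 1678
txn_id=82: ✗
txn_id=83: ✗
txn_id=84: ✓ → 913
txn_id=85: ✓ → 2830
txn_id=86: ✗
txn_id=87: ✓ → 121
txn_id=88: ✓ → 1820
txn_id=89: ✗
txn_id=90: ✓ → 4859
risk_sum = 1678 + 913 + 2830 + 121 + 1820 + 4859 = 12221

12221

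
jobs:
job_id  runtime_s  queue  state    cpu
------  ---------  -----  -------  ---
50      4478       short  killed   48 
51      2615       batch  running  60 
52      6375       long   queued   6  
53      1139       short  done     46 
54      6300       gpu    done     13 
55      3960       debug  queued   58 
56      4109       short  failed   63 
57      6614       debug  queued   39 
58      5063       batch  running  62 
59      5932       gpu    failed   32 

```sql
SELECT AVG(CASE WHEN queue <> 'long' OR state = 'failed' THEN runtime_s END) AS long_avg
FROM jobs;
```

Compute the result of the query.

4467.7777777778

job_id=50: ✓ → 4478
job_id=51: ✓ → 2615
job_id=52: ✗
job_id=53: ✓ → 1139
job_id=54: ✓ → 6300
job_id=55: ✓ → 3960
job_id=56: ✓ → 4109
job_id=57: ✓ → 6614
job_id=58: ✓ → 5063
job_id=59: ✓ → 5932
long_avg = (4478 + 2615 + 1139 + 6300 + 3960 + 4109 + 6614 + 5063 + 5932) / 9 = 4467.7777777778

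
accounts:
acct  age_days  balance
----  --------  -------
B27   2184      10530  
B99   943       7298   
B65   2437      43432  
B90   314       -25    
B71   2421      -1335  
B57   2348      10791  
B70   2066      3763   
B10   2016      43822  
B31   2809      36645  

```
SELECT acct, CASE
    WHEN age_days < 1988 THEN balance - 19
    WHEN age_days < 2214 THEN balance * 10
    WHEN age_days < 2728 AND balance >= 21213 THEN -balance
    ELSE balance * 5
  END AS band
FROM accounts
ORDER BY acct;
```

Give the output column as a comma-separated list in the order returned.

acct=B10: age_days < 2214 → 438220
acct=B27: age_days < 2214 → 105300
acct=B31: ELSE → 183225
acct=B57: ELSE → 53955
acct=B65: age_days < 2728 AND balance >= 21213 → -43432
acct=B70: age_days < 2214 → 37630
acct=B71: ELSE → -6675
acct=B90: age_days < 1988 → -44
acct=B99: age_days < 1988 → 7279

438220, 105300, 183225, 53955, -43432, 37630, -6675, -44, 7279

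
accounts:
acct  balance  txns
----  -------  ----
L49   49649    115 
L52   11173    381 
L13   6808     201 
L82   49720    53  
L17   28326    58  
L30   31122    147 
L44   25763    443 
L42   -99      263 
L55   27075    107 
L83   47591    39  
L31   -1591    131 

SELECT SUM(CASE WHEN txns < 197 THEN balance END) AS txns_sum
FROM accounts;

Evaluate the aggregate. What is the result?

acct=L49: ✓ → 49649
acct=L52: ✗
acct=L13: ✗
acct=L82: ✓ → 49720
acct=L17: ✓ → 28326
acct=L30: ✓ → 31122
acct=L44: ✗
acct=L42: ✗
acct=L55: ✓ → 27075
acct=L83: ✓ → 47591
acct=L31: ✓ → -1591
txns_sum = 49649 + 49720 + 28326 + 31122 + 27075 + 47591 + -1591 = 231892

231892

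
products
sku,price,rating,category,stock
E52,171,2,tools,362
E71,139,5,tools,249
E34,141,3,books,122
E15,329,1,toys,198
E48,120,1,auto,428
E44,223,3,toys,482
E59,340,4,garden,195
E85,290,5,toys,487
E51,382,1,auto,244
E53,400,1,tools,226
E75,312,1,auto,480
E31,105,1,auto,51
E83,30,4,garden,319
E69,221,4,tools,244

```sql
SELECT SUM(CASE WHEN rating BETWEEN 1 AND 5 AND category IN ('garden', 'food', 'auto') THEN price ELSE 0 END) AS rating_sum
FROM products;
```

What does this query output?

1289

sku=E52: ✗
sku=E71: ✗
sku=E34: ✗
sku=E15: ✗
sku=E48: ✓ → 120
sku=E44: ✗
sku=E59: ✓ → 340
sku=E85: ✗
sku=E51: ✓ → 382
sku=E53: ✗
sku=E75: ✓ → 312
sku=E31: ✓ → 105
sku=E83: ✓ → 30
sku=E69: ✗
rating_sum = 120 + 340 + 382 + 312 + 105 + 30 = 1289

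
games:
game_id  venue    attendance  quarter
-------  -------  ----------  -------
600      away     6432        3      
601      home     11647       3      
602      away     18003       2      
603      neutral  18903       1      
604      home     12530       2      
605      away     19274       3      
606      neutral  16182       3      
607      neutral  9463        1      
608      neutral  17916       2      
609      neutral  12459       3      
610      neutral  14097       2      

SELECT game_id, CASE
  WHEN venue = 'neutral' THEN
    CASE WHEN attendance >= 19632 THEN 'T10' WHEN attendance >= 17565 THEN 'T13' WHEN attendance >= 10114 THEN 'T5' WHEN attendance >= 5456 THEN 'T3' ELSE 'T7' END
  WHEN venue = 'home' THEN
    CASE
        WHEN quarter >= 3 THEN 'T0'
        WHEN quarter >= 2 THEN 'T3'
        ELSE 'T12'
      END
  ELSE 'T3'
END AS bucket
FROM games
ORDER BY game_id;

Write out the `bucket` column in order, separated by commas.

T3, T0, T3, T13, T3, T3, T5, T3, T13, T5, T5

game_id=600: venue='away' → outer ELSE → T3
game_id=601: venue='home' → inner[quarter >= 3] → T0
game_id=602: venue='away' → outer ELSE → T3
game_id=603: venue='neutral' → inner[attendance >= 17565] → T13
game_id=604: venue='home' → inner[quarter >= 2] → T3
game_id=605: venue='away' → outer ELSE → T3
game_id=606: venue='neutral' → inner[attendance >= 10114] → T5
game_id=607: venue='neutral' → inner[attendance >= 5456] → T3
game_id=608: venue='neutral' → inner[attendance >= 17565] → T13
game_id=609: venue='neutral' → inner[attendance >= 10114] → T5
game_id=610: venue='neutral' → inner[attendance >= 10114] → T5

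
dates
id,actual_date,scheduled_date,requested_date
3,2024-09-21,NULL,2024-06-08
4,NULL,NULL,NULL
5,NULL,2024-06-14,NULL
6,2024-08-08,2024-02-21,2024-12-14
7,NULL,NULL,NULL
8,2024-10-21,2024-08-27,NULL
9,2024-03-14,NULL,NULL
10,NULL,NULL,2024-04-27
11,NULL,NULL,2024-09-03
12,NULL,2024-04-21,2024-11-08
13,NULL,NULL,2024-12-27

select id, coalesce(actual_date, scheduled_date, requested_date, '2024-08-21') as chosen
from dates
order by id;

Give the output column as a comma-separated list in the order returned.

id=3: actual_date=2024-09-21 → 2024-09-21
id=4: actual_date=NULL, scheduled_date=NULL, requested_date=NULL, → literal 2024-08-21 → 2024-08-21
id=5: actual_date=NULL, scheduled_date=2024-06-14 → 2024-06-14
id=6: actual_date=2024-08-08 → 2024-08-08
id=7: actual_date=NULL, scheduled_date=NULL, requested_date=NULL, → literal 2024-08-21 → 2024-08-21
id=8: actual_date=2024-10-21 → 2024-10-21
id=9: actual_date=2024-03-14 → 2024-03-14
id=10: actual_date=NULL, scheduled_date=NULL, requested_date=2024-04-27 → 2024-04-27
id=11: actual_date=NULL, scheduled_date=NULL, requested_date=2024-09-03 → 2024-09-03
id=12: actual_date=NULL, scheduled_date=2024-04-21 → 2024-04-21
id=13: actual_date=NULL, scheduled_date=NULL, requested_date=2024-12-27 → 2024-12-27

2024-09-21, 2024-08-21, 2024-06-14, 2024-08-08, 2024-08-21, 2024-10-21, 2024-03-14, 2024-04-27, 2024-09-03, 2024-04-21, 2024-12-27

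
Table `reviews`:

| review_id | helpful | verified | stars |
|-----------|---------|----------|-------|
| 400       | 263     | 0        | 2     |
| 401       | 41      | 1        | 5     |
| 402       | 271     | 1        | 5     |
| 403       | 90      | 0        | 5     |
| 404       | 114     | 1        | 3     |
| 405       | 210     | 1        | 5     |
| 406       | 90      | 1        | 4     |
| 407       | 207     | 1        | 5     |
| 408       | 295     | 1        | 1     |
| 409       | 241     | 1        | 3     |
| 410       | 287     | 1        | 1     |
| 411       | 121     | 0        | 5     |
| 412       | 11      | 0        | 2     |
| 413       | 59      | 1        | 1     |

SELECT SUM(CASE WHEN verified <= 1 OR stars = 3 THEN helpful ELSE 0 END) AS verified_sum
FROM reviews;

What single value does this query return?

review_id=400: ✓ → 263
review_id=401: ✓ → 41
review_id=402: ✓ → 271
review_id=403: ✓ → 90
review_id=404: ✓ → 114
review_id=405: ✓ → 210
review_id=406: ✓ → 90
review_id=407: ✓ → 207
review_id=408: ✓ → 295
review_id=409: ✓ → 241
review_id=410: ✓ → 287
review_id=411: ✓ → 121
review_id=412: ✓ → 11
review_id=413: ✓ → 59
verified_sum = 263 + 41 + 271 + 90 + 114 + 210 + 90 + 207 + 295 + 241 + 287 + 121 + 11 + 59 = 2300

2300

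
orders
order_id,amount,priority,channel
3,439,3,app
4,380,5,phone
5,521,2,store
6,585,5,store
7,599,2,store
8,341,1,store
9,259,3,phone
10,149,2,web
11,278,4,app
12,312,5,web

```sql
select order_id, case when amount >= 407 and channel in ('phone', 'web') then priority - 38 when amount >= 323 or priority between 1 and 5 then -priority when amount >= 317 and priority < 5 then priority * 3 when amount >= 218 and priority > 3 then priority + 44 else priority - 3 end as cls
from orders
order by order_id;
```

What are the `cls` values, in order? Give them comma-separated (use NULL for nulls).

-3, -5, -2, -5, -2, -1, -3, -2, -4, -5

order_id=3: amount >= 323 or priority between 1 and 5 → -3
order_id=4: amount >= 323 or priority between 1 and 5 → -5
order_id=5: amount >= 323 or priority between 1 and 5 → -2
order_id=6: amount >= 323 or priority between 1 and 5 → -5
order_id=7: amount >= 323 or priority between 1 and 5 → -2
order_id=8: amount >= 323 or priority between 1 and 5 → -1
order_id=9: amount >= 323 or priority between 1 and 5 → -3
order_id=10: amount >= 323 or priority between 1 and 5 → -2
order_id=11: amount >= 323 or priority between 1 and 5 → -4
order_id=12: amount >= 323 or priority between 1 and 5 → -5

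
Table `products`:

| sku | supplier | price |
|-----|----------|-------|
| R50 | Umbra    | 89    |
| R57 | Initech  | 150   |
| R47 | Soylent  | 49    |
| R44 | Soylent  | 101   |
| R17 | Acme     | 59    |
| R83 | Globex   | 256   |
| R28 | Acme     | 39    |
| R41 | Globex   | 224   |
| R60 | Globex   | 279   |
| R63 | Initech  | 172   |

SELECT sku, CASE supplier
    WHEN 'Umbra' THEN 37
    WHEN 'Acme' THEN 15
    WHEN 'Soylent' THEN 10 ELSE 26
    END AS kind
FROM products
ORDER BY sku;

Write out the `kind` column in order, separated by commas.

sku=R17: supplier='Acme' → 15
sku=R28: supplier='Acme' → 15
sku=R41: ELSE → 26
sku=R44: supplier='Soylent' → 10
sku=R47: supplier='Soylent' → 10
sku=R50: supplier='Umbra' → 37
sku=R57: ELSE → 26
sku=R60: ELSE → 26
sku=R63: ELSE → 26
sku=R83: ELSE → 26

15, 15, 26, 10, 10, 37, 26, 26, 26, 26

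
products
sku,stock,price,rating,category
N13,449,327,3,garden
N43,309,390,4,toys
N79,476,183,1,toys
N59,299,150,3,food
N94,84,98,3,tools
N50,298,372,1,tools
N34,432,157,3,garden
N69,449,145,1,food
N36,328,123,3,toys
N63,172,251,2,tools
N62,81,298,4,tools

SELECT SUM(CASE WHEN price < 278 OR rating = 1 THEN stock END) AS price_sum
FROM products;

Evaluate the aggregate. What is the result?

2538

sku=N13: ✗
sku=N43: ✗
sku=N79: ✓ → 476
sku=N59: ✓ → 299
sku=N94: ✓ → 84
sku=N50: ✓ → 298
sku=N34: ✓ → 432
sku=N69: ✓ → 449
sku=N36: ✓ → 328
sku=N63: ✓ → 172
sku=N62: ✗
price_sum = 476 + 299 + 84 + 298 + 432 + 449 + 328 + 172 = 2538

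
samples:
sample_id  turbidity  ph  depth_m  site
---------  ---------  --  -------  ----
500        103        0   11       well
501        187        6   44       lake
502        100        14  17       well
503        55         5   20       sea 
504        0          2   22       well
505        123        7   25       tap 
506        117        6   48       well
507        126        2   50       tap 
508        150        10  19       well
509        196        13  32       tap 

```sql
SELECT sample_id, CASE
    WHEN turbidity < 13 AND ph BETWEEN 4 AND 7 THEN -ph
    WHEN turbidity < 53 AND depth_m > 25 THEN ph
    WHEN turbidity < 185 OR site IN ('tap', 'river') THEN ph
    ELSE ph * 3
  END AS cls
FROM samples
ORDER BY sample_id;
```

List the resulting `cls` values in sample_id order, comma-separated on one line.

0, 18, 14, 5, 2, 7, 6, 2, 10, 13

sample_id=500: turbidity < 185 OR site IN ('tap', 'river') → 0
sample_id=501: ELSE → 18
sample_id=502: turbidity < 185 OR site IN ('tap', 'river') → 14
sample_id=503: turbidity < 185 OR site IN ('tap', 'river') → 5
sample_id=504: turbidity < 185 OR site IN ('tap', 'river') → 2
sample_id=505: turbidity < 185 OR site IN ('tap', 'river') → 7
sample_id=506: turbidity < 185 OR site IN ('tap', 'river') → 6
sample_id=507: turbidity < 185 OR site IN ('tap', 'river') → 2
sample_id=508: turbidity < 185 OR site IN ('tap', 'river') → 10
sample_id=509: turbidity < 185 OR site IN ('tap', 'river') → 13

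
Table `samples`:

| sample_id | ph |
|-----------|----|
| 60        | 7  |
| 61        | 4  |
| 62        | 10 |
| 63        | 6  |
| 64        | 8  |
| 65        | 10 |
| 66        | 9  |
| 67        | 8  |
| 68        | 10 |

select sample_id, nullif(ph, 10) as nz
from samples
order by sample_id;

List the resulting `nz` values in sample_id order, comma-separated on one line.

sample_id=60: ph=7 vs 10: differ → 7
sample_id=61: ph=4 vs 10: differ → 4
sample_id=62: ph=10 vs 10: equal → NULL
sample_id=63: ph=6 vs 10: differ → 6
sample_id=64: ph=8 vs 10: differ → 8
sample_id=65: ph=10 vs 10: equal → NULL
sample_id=66: ph=9 vs 10: differ → 9
sample_id=67: ph=8 vs 10: differ → 8
sample_id=68: ph=10 vs 10: equal → NULL

7, 4, NULL, 6, 8, NULL, 9, 8, NULL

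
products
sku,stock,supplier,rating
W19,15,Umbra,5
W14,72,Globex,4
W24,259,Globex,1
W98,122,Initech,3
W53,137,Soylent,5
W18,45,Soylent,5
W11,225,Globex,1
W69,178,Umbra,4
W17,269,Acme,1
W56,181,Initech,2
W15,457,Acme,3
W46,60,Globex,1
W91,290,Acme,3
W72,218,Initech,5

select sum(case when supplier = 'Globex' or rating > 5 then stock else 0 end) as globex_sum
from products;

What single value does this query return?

616

sku=W19: ✗
sku=W14: ✓ → 72
sku=W24: ✓ → 259
sku=W98: ✗
sku=W53: ✗
sku=W18: ✗
sku=W11: ✓ → 225
sku=W69: ✗
sku=W17: ✗
sku=W56: ✗
sku=W15: ✗
sku=W46: ✓ → 60
sku=W91: ✗
sku=W72: ✗
globex_sum = 72 + 259 + 225 + 60 = 616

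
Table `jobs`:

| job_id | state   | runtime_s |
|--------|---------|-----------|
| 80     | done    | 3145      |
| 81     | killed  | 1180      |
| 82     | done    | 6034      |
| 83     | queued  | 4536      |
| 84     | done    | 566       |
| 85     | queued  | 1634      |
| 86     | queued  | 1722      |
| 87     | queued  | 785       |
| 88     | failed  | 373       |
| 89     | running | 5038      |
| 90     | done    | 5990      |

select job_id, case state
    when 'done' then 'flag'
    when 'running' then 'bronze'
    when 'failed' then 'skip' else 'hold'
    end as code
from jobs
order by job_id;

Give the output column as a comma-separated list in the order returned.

job_id=80: state='done' → flag
job_id=81: ELSE → hold
job_id=82: state='done' → flag
job_id=83: ELSE → hold
job_id=84: state='done' → flag
job_id=85: ELSE → hold
job_id=86: ELSE → hold
job_id=87: ELSE → hold
job_id=88: state='failed' → skip
job_id=89: state='running' → bronze
job_id=90: state='done' → flag

flag, hold, flag, hold, flag, hold, hold, hold, skip, bronze, flag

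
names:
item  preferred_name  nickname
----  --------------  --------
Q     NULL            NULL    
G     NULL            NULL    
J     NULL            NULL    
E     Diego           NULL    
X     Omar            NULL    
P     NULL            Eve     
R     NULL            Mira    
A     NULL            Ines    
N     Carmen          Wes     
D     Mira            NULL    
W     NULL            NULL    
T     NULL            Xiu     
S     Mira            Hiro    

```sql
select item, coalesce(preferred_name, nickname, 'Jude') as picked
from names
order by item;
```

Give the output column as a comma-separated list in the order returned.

item=A: preferred_name=NULL, nickname=Ines → Ines
item=D: preferred_name=Mira → Mira
item=E: preferred_name=Diego → Diego
item=G: preferred_name=NULL, nickname=NULL, → literal Jude → Jude
item=J: preferred_name=NULL, nickname=NULL, → literal Jude → Jude
item=N: preferred_name=Carmen → Carmen
item=P: preferred_name=NULL, nickname=Eve → Eve
item=Q: preferred_name=NULL, nickname=NULL, → literal Jude → Jude
item=R: preferred_name=NULL, nickname=Mira → Mira
item=S: preferred_name=Mira → Mira
item=T: preferred_name=NULL, nickname=Xiu → Xiu
item=W: preferred_name=NULL, nickname=NULL, → literal Jude → Jude
item=X: preferred_name=Omar → Omar

Ines, Mira, Diego, Jude, Jude, Carmen, Eve, Jude, Mira, Mira, Xiu, Jude, Omar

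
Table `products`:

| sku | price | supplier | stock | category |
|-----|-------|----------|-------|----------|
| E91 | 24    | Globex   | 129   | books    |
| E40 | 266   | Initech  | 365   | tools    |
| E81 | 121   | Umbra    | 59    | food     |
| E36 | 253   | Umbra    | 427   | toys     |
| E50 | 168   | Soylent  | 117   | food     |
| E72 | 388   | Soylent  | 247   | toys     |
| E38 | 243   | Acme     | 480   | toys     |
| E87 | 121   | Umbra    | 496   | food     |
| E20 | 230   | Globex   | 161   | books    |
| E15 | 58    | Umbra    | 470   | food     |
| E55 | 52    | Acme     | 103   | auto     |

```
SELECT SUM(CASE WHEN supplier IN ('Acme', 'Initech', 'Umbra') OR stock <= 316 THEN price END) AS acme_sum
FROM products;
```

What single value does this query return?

1924

sku=E91: ✓ → 24
sku=E40: ✓ → 266
sku=E81: ✓ → 121
sku=E36: ✓ → 253
sku=E50: ✓ → 168
sku=E72: ✓ → 388
sku=E38: ✓ → 243
sku=E87: ✓ → 121
sku=E20: ✓ → 230
sku=E15: ✓ → 58
sku=E55: ✓ → 52
acme_sum = 24 + 266 + 121 + 253 + 168 + 388 + 243 + 121 + 230 + 58 + 52 = 1924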